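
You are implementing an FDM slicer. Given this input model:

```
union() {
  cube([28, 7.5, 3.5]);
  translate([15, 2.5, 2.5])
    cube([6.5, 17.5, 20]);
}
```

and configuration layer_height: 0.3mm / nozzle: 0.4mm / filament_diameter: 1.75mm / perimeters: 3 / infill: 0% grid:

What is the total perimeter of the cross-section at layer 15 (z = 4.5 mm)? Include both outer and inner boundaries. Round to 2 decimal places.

At z = 4.5 mm: the cube does not reach this height (z outside [0, 3.5]); the cube at (15, 2.5) is present — its section is the full 6.5×17.5 rectangle (perimeter 48.00 mm); Merging all regions: only the 6.5×17.5 cube at (15, 2.5) is present, so the union is just that shape — boundary = 48.00 mm. Overall, the cross-section is a single solid region. Total boundary length (outer) = 48.00 mm.

48.00 mm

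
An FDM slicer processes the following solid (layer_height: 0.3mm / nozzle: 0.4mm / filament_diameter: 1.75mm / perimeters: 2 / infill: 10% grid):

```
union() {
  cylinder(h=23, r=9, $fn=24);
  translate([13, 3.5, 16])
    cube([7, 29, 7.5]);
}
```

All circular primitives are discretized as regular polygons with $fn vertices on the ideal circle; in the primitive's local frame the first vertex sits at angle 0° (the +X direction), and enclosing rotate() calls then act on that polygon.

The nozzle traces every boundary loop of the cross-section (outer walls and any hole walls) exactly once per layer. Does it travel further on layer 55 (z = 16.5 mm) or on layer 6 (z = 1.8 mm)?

Layer 55 (z = 16.5): the cylinder: section is a regular 24-gon, circumradius r=9 (perimeter = 2·24·9.000·sin(180°/24) = 56.39 mm); the cube at (13, 3.5) (footprint 7×29) is included at this height (perimeter 72.00 mm); Taking the union: the 2 present regions are separate (no shared area or edge), so areas and boundary lengths simply add and each stays a separate island — boundary = 128.39 mm. So its perimeter = 128.39 mm. Layer 6 (z = 1.8): the r=9 cylinder gives a regular 24-gon of circumradius 9 (constant along its height) (perimeter = 2·24·9.000·sin(180°/24) = 56.39 mm); the cube at (13, 3.5) does not reach this height (z outside [16, 23.5]); Combining (union): only the r=9 cylinder is present, so the union is just that shape — boundary = 56.39 mm. So its perimeter = 56.39 mm. Layer 55 is larger (128.39 vs 56.39 mm).

layer 55 (z = 16.5 mm)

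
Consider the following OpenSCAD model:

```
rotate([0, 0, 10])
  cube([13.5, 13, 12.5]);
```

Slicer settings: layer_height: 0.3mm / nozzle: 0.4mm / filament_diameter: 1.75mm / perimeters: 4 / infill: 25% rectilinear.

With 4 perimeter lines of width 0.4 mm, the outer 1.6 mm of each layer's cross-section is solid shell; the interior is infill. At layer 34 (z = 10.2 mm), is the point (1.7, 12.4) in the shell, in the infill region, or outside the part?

shell

At z = 10.2 mm: the cube (footprint 13.5×13) is included at this height; (rotated 10° about Z; rotation is an isometry so areas/perimeters/island counts are preserved). Overall, the cross-section is a single solid region. Undo the 10° rotation: the query point maps to (3.827, 11.916) in the un-rotated model frame. The nearest boundary edge runs (13.50, 13.00)→(0.00, 13.00); distance from the point to it = 1.08 mm. The point is inside the cross-section, 1.08 mm from the nearest boundary — within the 1.6 mm shell band (4 × 0.4).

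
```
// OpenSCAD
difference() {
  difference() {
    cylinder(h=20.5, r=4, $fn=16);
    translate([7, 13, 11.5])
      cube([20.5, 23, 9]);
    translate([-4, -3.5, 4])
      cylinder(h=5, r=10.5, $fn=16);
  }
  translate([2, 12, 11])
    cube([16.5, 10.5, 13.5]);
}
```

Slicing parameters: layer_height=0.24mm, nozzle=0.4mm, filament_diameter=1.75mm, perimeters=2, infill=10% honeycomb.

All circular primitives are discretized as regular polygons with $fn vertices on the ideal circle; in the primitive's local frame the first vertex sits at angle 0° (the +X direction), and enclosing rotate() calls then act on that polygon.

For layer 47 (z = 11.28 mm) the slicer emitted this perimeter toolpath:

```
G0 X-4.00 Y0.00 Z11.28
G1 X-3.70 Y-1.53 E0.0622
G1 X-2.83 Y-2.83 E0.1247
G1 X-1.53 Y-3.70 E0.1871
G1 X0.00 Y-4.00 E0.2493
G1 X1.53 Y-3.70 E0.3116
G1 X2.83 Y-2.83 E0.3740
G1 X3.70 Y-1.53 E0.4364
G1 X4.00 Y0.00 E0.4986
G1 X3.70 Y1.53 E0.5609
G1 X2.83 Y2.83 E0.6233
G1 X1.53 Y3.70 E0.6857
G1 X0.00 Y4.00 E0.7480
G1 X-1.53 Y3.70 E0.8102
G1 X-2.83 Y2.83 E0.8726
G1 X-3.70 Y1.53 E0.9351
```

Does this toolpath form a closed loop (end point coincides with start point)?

Start point (G0): (-4.00, 0.00). End point (last G1): the path does not return to the start — open.

no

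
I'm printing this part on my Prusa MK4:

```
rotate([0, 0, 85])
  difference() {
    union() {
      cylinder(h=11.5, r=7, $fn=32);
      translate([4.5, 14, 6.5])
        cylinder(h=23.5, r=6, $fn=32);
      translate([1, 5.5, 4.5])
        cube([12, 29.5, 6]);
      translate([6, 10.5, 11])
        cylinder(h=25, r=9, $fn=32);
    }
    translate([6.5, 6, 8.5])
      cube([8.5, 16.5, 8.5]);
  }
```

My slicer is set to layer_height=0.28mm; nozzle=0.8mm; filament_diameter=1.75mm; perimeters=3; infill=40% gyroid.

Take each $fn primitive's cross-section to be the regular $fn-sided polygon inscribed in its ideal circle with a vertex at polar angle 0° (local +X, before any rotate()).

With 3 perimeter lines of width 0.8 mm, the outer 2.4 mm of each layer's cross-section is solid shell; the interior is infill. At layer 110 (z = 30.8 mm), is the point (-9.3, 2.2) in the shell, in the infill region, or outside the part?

At z = 30.8 mm: the cylinder is absent (z outside [0, 11.5]); the cylinder at (4.5, 14) is absent (z outside [6.5, 30]); the cube at (1, 5.5) is absent (z outside [4.5, 10.5]); the r=9 cylinder at (6, 10.5) contributes a regular 32-gon of circumradius 9; Taking the union: only the r=9 cylinder at (6, 10.5) is present, so the union is just that shape — 1 connected region; the cube at (6.5, 6) does not reach this height (z outside [8.5, 17]); Taking the first minus the rest: none of the subtracted shapes is present at this height, so the result so far is unchanged — 1 connected region; (whole slice rotated 85° about Z — lengths, areas and connectivity unchanged). Overall, the cross-section is a single solid region. Undo the 85° rotation: the query point maps to (1.381, 9.456) in the un-rotated model frame. The nearest boundary edge runs (-2.83, 8.74)→(-2.31, 7.06); distance from the point to it = 4.23 mm. The point is inside the cross-section and 4.23 mm from the nearest boundary — more than the 2.4 mm shell width (3 × 0.8), so it's in the infill interior.

infill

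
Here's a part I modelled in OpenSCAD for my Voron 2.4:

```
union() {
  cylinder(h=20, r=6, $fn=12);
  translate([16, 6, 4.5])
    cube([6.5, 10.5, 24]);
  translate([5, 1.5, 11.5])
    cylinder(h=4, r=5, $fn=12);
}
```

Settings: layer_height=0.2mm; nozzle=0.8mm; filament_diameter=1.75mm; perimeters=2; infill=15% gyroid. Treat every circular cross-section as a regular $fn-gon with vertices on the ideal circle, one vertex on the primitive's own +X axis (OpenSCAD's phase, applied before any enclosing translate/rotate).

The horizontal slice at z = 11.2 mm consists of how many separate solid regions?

2

At z = 11.2 mm: the cylinder: section is a regular 12-gon, circumradius r=6; the 6.5×10.5 cube at (16, 6) contributes its full rectangle; the cylinder at (5, 1.5) does not reach this height (z outside [11.5, 15.5]); Merging all regions: the 2 present regions are separate (no shared area or edge), so areas and boundary lengths simply add and each stays a separate island — 2 connected regions. The result has 2 disconnected regions.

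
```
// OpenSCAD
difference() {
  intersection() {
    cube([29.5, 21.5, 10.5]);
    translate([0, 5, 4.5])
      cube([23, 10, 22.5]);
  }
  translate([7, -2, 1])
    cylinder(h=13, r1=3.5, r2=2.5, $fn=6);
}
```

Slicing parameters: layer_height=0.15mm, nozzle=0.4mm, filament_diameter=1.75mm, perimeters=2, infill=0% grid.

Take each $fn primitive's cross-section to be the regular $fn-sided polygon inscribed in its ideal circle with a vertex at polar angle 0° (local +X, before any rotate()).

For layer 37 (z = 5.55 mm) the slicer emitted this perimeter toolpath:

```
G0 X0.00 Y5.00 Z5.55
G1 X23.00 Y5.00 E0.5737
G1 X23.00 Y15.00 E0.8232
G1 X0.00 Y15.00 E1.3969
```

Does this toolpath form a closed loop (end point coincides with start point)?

Start point (G0): (0.00, 5.00). End point (last G1): the path does not return to the start — open.

no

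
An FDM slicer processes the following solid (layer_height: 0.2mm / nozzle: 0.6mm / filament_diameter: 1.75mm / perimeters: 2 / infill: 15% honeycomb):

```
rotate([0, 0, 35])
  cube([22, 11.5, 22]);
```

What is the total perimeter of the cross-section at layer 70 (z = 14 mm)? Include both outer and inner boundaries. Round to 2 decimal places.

At z = 14 mm: the 22×11.5 cube contributes its full rectangle (perimeter 67.00 mm); (rotated 35° about Z; rotation is an isometry so areas/perimeters/island counts are preserved). Overall, the cross-section is a single solid region. Total boundary length (outer) = 67.00 mm.

67.00 mm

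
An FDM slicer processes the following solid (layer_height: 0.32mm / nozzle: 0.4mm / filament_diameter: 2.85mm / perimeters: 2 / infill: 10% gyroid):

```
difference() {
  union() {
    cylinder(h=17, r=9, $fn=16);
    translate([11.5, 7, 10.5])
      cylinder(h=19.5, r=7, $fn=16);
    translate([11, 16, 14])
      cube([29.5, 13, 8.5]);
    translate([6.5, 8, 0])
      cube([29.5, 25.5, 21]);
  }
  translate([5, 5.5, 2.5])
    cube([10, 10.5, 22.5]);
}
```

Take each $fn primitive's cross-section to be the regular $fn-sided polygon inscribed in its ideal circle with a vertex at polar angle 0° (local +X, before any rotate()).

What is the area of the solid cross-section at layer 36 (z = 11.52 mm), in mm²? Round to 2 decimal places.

983.38 mm²

At z = 11.52 mm: the cylinder: section is a regular 16-gon, circumradius r=9 (area = (16/2)·9.000²·sin(360°/16) = 247.98 mm²); the cylinder at (11.5, 7): section is a regular 16-gon, circumradius r=7 (area = (16/2)·7.000²·sin(360°/16) = 150.01 mm²); the cube at (11, 16) is absent (z outside [14, 22.5]); the cube at (6.5, 8) (footprint 29.5×25.5) is included at this height (area 752.25 mm²); Merging all regions: the regions partially overlap — summed areas 1150.24 mm² minus the doubly-counted overlap 69.74 mm² gives 1080.50 mm² — area = 1080.50 mm²; the cube at (5, 5.5) (footprint 10×10.5) is included at this height (area 105.00 mm²); Taking the first minus the rest: starting from that combined region (1080.50 mm²), the 10×10.5 cube at (5, 5.5) partially overlaps it — only the 97.13 mm² overlap (of its 105.00 mm²) is removed, clipping the outline — area = 983.38 mm². Overall, the cross-section is a single solid region. Net area = 983.38 mm².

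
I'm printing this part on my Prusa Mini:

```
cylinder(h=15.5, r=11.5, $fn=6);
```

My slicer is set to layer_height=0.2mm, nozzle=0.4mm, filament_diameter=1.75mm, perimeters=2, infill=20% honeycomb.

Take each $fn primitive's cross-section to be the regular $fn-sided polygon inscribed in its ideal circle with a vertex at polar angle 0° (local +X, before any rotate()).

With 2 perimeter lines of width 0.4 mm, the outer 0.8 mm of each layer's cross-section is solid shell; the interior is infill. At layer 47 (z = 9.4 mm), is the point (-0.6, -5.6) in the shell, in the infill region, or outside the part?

infill

At z = 9.4 mm: the r=11.5 cylinder contributes a regular 6-gon of circumradius 11.5. Overall, the cross-section is a single solid region. The nearest boundary edge runs (-5.75, -9.96)→(5.75, -9.96); distance from the point to it = 4.36 mm. The point is inside the cross-section and 4.36 mm from the nearest boundary — more than the 0.8 mm shell width (2 × 0.4), so it's in the infill interior.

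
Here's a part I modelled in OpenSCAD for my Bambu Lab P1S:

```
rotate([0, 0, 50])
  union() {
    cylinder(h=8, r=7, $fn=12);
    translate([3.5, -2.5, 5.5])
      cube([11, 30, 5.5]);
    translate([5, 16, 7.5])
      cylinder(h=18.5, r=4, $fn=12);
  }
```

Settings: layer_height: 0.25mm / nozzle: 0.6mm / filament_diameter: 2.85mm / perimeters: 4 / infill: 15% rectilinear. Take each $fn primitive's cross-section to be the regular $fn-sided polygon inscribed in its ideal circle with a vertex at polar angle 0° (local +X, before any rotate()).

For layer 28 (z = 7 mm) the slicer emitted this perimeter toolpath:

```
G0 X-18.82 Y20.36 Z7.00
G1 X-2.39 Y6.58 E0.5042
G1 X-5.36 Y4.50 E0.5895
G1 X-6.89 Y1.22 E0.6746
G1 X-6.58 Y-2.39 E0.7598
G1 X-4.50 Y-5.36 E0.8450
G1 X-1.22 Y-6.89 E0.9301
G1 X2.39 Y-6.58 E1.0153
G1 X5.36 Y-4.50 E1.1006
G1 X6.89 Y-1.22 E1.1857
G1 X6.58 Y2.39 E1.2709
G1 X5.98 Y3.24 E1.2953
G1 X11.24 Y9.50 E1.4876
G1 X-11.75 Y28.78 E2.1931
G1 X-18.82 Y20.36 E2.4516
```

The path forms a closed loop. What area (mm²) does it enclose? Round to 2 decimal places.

Apply the shoelace formula to the sequence of (X, Y) vertices; enclosed area = 455.09 mm².

455.09 mm²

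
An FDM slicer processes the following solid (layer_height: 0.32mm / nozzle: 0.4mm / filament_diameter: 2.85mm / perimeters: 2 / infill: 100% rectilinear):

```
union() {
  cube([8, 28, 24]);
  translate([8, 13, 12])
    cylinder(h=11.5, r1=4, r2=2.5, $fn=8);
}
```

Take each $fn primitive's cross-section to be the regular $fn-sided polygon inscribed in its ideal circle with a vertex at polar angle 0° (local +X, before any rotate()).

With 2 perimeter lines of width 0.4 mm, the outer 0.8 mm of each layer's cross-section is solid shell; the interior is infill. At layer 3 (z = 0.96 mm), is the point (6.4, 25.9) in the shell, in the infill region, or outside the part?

infill

At z = 0.96 mm: the 8×28 cube contributes its full rectangle; the cone at (8, 13) is not intersected at this z (z outside [12, 23.5]); Merging all regions: only the 8×28 cube is present, so the union is just that shape — 1 connected region. Overall, the cross-section is a single solid region. The nearest boundary edge runs (8.00, 0.00)→(8.00, 28.00); distance from the point to it = 1.60 mm. The point is inside the cross-section and 1.60 mm from the nearest boundary — more than the 0.8 mm shell width (2 × 0.4), so it's in the infill interior.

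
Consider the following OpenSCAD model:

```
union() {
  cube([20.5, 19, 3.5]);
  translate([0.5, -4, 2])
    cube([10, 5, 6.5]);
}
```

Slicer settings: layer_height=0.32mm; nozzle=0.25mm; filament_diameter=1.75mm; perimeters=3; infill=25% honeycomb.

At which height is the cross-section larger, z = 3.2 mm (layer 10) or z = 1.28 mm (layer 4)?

Layer 10 (z = 3.2): the 20.5×19 cube contributes its full rectangle (area 389.50 mm²); the 10×5 cube at (0.5, -4) contributes its full rectangle (area 50.00 mm²); Merging all regions: the regions partially overlap — summed areas 439.50 mm² minus the doubly-counted overlap 10.00 mm² gives 429.50 mm² — area = 429.50 mm². So its area = 429.50 mm². Layer 4 (z = 1.28): the cube (footprint 20.5×19) is included at this height (area 389.50 mm²); the cube at (0.5, -4) is absent (z outside [2, 8.5]); Taking the union: only the 20.5×19 cube is present, so the union is just that shape — area = 389.50 mm². So its area = 389.50 mm². Layer 10 is larger (429.50 vs 389.50 mm²).

layer 10 (z = 3.2 mm)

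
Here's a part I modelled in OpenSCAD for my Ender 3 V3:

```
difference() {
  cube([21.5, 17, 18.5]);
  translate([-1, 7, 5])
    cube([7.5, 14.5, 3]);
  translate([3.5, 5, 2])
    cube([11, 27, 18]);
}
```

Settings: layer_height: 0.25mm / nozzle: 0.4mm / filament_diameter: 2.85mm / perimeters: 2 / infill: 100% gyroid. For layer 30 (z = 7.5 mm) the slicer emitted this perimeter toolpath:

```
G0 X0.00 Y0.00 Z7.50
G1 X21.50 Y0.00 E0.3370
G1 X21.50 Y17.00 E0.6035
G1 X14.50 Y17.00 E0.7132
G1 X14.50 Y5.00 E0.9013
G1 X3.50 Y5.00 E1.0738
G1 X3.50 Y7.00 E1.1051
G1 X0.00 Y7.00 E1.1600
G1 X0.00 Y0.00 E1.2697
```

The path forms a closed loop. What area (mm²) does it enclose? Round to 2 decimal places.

198.50 mm²

Apply the shoelace formula to the sequence of (X, Y) vertices; enclosed area = 198.50 mm².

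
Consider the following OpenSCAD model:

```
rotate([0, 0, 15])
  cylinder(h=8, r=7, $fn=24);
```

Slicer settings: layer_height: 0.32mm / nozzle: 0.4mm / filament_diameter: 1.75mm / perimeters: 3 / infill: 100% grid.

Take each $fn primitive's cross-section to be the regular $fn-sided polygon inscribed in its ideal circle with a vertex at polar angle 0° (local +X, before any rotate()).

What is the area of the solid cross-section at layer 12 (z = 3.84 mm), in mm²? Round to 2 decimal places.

152.19 mm²

At z = 3.84 mm: the cylinder: section is a regular 24-gon, circumradius r=7 (area = (24/2)·7.000²·sin(360°/24) = 152.19 mm²); (rotated 15° about Z; rotation is an isometry so areas/perimeters/island counts are preserved). Overall, the cross-section is a single solid region. Net area = 152.19 mm².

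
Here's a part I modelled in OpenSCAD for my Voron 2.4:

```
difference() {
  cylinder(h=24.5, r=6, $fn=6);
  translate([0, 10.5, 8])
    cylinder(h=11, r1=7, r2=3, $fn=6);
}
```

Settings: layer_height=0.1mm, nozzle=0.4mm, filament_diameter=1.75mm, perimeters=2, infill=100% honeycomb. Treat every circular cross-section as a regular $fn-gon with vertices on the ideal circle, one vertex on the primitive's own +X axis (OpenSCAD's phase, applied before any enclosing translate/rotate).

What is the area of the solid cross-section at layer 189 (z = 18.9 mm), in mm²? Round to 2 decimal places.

93.53 mm²

At z = 18.9 mm: the r=6 cylinder contributes a regular 6-gon of circumradius 6 (area = (6/2)·6.000²·sin(360°/6) = 93.53 mm²); the cone at (0, 10.5): at t=0.991 of its height the radius interpolates to r₁+(r₂−r₁)t = 3.036, giving a regular 6-gon of that circumradius (area = (6/2)·3.036²·sin(360°/6) = 23.95 mm²); Subtracting the remaining from the first: starting from the r=6 cylinder (93.53 mm²), the cone at (0, 10.5) misses the remaining region (no effect) — area = 93.53 mm². Overall, the cross-section is a single solid region. Net area = 93.53 mm².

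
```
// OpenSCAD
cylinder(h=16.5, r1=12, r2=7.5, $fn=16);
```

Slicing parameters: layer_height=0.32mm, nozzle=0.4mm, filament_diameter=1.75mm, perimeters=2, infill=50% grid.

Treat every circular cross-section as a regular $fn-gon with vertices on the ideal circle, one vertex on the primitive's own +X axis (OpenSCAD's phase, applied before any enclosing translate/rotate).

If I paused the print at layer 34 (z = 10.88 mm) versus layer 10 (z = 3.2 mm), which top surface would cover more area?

layer 10 (z = 3.2 mm)

Layer 34 (z = 10.88): the cone (r1=12→r2=7.5) has section circumradius 9.033 here — a regular 16-gon (area = (16/2)·9.033²·sin(360°/16) = 249.79 mm²). So its area = 249.79 mm². Layer 10 (z = 3.2): the cone: at t=0.194 of its height the radius interpolates to r₁+(r₂−r₁)t = 11.127, giving a regular 16-gon of that circumradius (area = (16/2)·11.127²·sin(360°/16) = 379.06 mm²). So its area = 379.06 mm². Layer 10 is larger (379.06 vs 249.79 mm²).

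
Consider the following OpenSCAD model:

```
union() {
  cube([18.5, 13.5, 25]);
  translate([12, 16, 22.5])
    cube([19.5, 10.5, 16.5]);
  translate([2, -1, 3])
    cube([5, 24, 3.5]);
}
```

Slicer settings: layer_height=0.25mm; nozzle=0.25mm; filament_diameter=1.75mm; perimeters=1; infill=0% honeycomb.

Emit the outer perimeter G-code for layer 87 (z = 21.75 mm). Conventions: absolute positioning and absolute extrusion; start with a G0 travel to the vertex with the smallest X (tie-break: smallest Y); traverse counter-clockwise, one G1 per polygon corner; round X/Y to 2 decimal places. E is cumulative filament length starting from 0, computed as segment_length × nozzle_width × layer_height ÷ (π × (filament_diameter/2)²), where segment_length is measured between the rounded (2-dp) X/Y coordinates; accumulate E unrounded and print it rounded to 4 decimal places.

At z = 21.75 mm: the 18.5×13.5 cube contributes its full rectangle; the cube at (12, 16) is not intersected at this z (z outside [22.5, 39]); the cube at (2, -1) is not intersected at this z (z outside [3, 6.5]); Combining (union): only the 18.5×13.5 cube is present, so the union is just that shape — 1 connected region. The outline is a single polygon with 4 vertices. Extrusion per mm of travel: 0.25 × 0.25 / (π × 0.875²) = 0.025984. Accumulating E over each segment gives final E = 1.6630.

G0 X0.00 Y0.00 Z21.75
G1 X18.50 Y0.00 E0.4807
G1 X18.50 Y13.50 E0.8315
G1 X0.00 Y13.50 E1.3122
G1 X0.00 Y0.00 E1.6630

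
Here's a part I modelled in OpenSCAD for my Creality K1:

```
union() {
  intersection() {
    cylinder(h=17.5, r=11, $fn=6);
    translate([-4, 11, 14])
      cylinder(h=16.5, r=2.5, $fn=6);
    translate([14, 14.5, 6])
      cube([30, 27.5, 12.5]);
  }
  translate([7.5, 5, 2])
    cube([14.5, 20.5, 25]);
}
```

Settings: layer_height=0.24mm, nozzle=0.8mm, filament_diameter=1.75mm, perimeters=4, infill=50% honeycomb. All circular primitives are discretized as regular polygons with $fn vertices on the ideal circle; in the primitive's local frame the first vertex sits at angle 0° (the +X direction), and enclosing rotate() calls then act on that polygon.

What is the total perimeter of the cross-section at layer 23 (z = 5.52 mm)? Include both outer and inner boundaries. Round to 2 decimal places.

At z = 5.52 mm: the cylinder: section is a regular 6-gon, circumradius r=11 (perimeter = 2·6·11.000·sin(180°/6) = 66.00 mm); the cylinder at (-4, 11) is not intersected at this z (z outside [14, 30.5]); the cube at (14, 14.5) is absent (z outside [6, 18.5]); After intersecting: at least one operand is absent at this height, so nothing remains; the 14.5×20.5 cube at (7.5, 5) contributes its full rectangle (perimeter 70.00 mm); Combining (union): only the 14.5×20.5 cube at (7.5, 5) is present, so the union is just that shape — boundary = 70.00 mm. Overall, the cross-section is a single solid region. Total boundary length (outer) = 70.00 mm.

70.00 mm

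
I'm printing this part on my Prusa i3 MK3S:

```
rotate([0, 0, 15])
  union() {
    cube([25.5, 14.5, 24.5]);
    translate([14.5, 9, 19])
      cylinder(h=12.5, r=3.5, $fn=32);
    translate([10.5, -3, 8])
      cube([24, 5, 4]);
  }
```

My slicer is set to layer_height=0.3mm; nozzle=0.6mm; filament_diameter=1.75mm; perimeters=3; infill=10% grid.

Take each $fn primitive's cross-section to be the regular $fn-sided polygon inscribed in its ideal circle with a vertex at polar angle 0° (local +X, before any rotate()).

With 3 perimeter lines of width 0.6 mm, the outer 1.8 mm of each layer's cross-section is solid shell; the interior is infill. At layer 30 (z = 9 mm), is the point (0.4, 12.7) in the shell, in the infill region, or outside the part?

At z = 9 mm: the cube is present — its section is the full 25.5×14.5 rectangle; the cylinder at (14.5, 9) is absent (z outside [19, 31.5]); the cube at (10.5, -3) (footprint 24×5) is included at this height; Combining (union): the regions partially overlap (shared area 30.00 mm²), so overlapping operands fuse into one piece — 1 connected region; (rotated 15° about Z; rotation is an isometry so areas/perimeters/island counts are preserved). Overall, the cross-section is a single solid region. Undo the 15° rotation: the query point maps to (3.673, 12.164) in the un-rotated model frame. The nearest boundary edge runs (0.00, 14.50)→(25.50, 14.50); distance from the point to it = 2.34 mm. The point is inside the cross-section and 2.34 mm from the nearest boundary — more than the 1.8 mm shell width (3 × 0.6), so it's in the infill interior.

infill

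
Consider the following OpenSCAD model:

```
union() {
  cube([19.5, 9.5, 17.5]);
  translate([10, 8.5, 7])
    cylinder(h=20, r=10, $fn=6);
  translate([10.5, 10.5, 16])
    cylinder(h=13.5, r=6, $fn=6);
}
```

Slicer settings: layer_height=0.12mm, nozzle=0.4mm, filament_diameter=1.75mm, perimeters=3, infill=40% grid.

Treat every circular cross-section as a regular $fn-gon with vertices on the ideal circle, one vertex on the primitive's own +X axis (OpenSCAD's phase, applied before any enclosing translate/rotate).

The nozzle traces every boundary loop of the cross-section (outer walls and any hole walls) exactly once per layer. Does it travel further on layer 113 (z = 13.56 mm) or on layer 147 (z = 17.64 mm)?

Layer 113 (z = 13.56): the cube (footprint 19.5×9.5) is included at this height (perimeter 58.00 mm); the cylinder at (10, 8.5): section is a regular 6-gon, circumradius r=10 (perimeter = 2·6·10.000·sin(180°/6) = 60.00 mm); the cylinder at (10.5, 10.5) is absent (z outside [16, 29.5]); Taking the union: the regions partially overlap (shared area 147.28 mm²), so the edge portions inside another operand are dropped and the merged outline is re-measured after clipping — boundary = 67.30 mm. So its perimeter = 67.30 mm. Layer 147 (z = 17.64): the cube does not reach this height (z outside [0, 17.5]); the r=10 cylinder at (10, 8.5) contributes a regular 6-gon of circumradius 10 (perimeter = 2·6·10.000·sin(180°/6) = 60.00 mm); the r=6 cylinder at (10.5, 10.5) contributes a regular 6-gon of circumradius 6 (perimeter = 2·6·6.000·sin(180°/6) = 36.00 mm); Combining (union): the r=6 cylinder at (10.5, 10.5) lies entirely inside the r=10 cylinder at (10, 8.5), so the union is just the r=10 cylinder at (10, 8.5) — boundary = 60.00 mm. So its perimeter = 60.00 mm. Layer 113 is larger (67.30 vs 60.00 mm).

layer 113 (z = 13.56 mm)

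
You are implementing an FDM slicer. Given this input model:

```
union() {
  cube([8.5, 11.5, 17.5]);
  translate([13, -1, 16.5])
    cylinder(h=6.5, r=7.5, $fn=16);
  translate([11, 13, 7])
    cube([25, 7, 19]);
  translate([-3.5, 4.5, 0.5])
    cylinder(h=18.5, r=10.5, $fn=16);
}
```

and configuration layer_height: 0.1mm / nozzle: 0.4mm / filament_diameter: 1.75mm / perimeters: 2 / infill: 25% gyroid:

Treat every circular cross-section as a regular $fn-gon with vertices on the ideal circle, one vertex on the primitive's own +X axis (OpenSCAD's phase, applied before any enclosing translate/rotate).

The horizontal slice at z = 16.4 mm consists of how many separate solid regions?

At z = 16.4 mm: the cube is present — its section is the full 8.5×11.5 rectangle; the cylinder at (13, -1) is not intersected at this z (z outside [16.5, 23]); the cube at (11, 13) (footprint 25×7) is included at this height; the r=10.5 cylinder at (-3.5, 4.5) contributes a regular 16-gon of circumradius 10.5; Taking the union: the regions partially overlap (shared area 71.47 mm²), so overlapping operands fuse into one piece — 2 connected regions. The result has 2 disconnected regions.

2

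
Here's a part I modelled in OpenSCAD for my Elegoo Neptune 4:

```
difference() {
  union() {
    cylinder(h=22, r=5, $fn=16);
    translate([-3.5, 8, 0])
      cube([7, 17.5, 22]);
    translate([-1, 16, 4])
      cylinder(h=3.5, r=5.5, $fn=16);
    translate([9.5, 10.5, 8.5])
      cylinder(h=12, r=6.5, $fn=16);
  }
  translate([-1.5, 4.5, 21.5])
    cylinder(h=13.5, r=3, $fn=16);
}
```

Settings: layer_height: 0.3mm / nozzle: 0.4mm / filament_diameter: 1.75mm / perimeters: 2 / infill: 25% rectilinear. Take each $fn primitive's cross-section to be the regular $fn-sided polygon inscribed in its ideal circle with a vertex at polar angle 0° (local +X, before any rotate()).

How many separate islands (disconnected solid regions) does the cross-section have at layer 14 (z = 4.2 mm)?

2

At z = 4.2 mm: the r=5 cylinder contributes a regular 16-gon of circumradius 5; the 7×17.5 cube at (-3.5, 8) contributes its full rectangle; the cylinder at (-1, 16): section is a regular 16-gon, circumradius r=5.5; the cylinder at (9.5, 10.5) is not intersected at this z (z outside [8.5, 20.5]); Taking the union: the regions partially overlap (shared area 68.65 mm²), so overlapping operands fuse into one piece — 2 connected regions; the cylinder at (-1.5, 4.5) is absent (z outside [21.5, 35]); Subtracting the remaining from the first: none of the subtracted shapes is present at this height, so that combined region is unchanged — 2 connected regions. Overall, the cross-section has 2 separate islands. Island count = 2.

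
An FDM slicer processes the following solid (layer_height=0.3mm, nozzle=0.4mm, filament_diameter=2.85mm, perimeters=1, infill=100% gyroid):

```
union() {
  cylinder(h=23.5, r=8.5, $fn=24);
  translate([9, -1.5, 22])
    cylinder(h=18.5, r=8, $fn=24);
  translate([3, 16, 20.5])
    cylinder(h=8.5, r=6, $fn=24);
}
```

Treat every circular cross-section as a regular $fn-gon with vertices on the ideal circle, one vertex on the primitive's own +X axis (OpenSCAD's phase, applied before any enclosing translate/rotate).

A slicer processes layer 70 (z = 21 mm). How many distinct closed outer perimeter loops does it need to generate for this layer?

At z = 21 mm: the r=8.5 cylinder gives a regular 24-gon of circumradius 8.5 (constant along its height); the cylinder at (9, -1.5) is absent (z outside [22, 40.5]); the r=6 cylinder at (3, 16) gives a regular 24-gon of circumradius 6 (constant along its height); Combining (union): the 2 present regions are separate (no shared area or edge), so areas and boundary lengths simply add and each stays a separate island — 2 connected regions. The result has 2 disconnected regions.

2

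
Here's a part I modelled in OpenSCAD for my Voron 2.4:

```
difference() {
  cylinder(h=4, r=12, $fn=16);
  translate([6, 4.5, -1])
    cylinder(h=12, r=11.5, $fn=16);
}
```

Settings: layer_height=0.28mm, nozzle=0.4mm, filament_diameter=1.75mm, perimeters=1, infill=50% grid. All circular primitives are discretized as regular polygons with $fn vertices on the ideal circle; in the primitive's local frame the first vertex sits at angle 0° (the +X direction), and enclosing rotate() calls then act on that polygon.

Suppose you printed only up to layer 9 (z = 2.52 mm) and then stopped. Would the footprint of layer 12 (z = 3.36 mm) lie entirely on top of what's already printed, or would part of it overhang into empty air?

entirely on top

Compare the two slices. At z = 2.52: the cylinder: section is a regular 16-gon, circumradius r=12 (area = (16/2)·12.000²·sin(360°/16) = 440.85 mm²); the r=11.5 cylinder at (6, 4.5) contributes a regular 16-gon of circumradius 11.5 (area = (16/2)·11.500²·sin(360°/16) = 404.88 mm²); Subtracting the remaining from the first: starting from the r=12 cylinder (440.85 mm²), the r=11.5 cylinder at (6, 4.5) partially overlaps it — only the 251.47 mm² overlap (of its 404.88 mm²) is removed, clipping the outline — area = 189.39 mm². At z = 3.36: the r=12 cylinder gives a regular 16-gon of circumradius 12 (constant along its height) (area = (16/2)·12.000²·sin(360°/16) = 440.85 mm²); the r=11.5 cylinder at (6, 4.5) contributes a regular 16-gon of circumradius 11.5 (area = (16/2)·11.500²·sin(360°/16) = 404.88 mm²); Taking the first minus the rest: starting from the r=12 cylinder (440.85 mm²), the r=11.5 cylinder at (6, 4.5) partially overlaps it — only the 251.47 mm² overlap (of its 404.88 mm²) is removed, clipping the outline — area = 189.39 mm². Checking containment: the cross-section at z = 3.36 is a subset of the cross-section at z = 2.52.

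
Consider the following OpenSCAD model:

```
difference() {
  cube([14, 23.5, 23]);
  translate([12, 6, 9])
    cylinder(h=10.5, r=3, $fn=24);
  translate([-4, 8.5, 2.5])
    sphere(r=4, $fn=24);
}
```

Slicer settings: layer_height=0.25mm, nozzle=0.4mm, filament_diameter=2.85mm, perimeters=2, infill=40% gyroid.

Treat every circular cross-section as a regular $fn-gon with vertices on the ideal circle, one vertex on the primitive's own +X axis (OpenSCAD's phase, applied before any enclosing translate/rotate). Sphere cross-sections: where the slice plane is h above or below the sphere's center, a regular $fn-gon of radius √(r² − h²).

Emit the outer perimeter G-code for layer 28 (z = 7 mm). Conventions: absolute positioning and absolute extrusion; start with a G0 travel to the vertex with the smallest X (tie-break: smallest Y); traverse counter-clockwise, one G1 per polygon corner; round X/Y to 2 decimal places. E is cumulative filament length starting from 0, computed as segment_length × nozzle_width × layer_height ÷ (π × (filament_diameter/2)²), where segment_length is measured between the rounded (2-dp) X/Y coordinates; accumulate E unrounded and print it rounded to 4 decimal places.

G0 X0.00 Y0.00 Z7.00
G1 X14.00 Y0.00 E0.2195
G1 X14.00 Y23.50 E0.5878
G1 X0.00 Y23.50 E0.8073
G1 X0.00 Y0.00 E1.1757

At z = 7 mm: the cube (footprint 14×23.5) is included at this height; the cylinder at (12, 6) is absent (z outside [9, 19.5]); the sphere at (-4, 8.5) does not reach this height (|z−center|=4.500 > r=4); Subtracting the remaining from the first: none of the subtracted shapes is present at this height, so the 14×23.5 cube is unchanged — 1 connected region. The outline is a single polygon with 4 vertices. Extrusion per mm of travel: 0.4 × 0.25 / (π × 1.425²) = 0.015675. Accumulating E over each segment gives final E = 1.1757.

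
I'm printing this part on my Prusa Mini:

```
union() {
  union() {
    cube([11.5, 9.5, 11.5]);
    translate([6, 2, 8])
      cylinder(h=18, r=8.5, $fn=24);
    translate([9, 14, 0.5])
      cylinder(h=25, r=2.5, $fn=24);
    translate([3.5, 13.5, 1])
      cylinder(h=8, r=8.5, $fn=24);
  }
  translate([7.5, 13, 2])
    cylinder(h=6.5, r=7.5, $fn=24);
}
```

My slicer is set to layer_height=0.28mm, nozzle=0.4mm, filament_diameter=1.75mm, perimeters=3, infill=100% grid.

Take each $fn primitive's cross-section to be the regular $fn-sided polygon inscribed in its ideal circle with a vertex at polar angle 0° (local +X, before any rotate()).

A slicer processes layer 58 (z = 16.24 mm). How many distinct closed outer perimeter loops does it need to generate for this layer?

At z = 16.24 mm: the cube does not reach this height (z outside [0, 11.5]); the cylinder at (6, 2): section is a regular 24-gon, circumradius r=8.5; the r=2.5 cylinder at (9, 14) gives a regular 24-gon of circumradius 2.5 (constant along its height); the cylinder at (3.5, 13.5) is absent (z outside [1, 9]); Merging all regions: the 2 present regions are separate (no shared area or edge), so areas and boundary lengths simply add and each stays a separate island — 2 connected regions; the cylinder at (7.5, 13) is not intersected at this z (z outside [2, 8.5]); Combining (union): only the result so far is present, so the union is just that shape — 2 connected regions. The result has 2 disconnected regions.

2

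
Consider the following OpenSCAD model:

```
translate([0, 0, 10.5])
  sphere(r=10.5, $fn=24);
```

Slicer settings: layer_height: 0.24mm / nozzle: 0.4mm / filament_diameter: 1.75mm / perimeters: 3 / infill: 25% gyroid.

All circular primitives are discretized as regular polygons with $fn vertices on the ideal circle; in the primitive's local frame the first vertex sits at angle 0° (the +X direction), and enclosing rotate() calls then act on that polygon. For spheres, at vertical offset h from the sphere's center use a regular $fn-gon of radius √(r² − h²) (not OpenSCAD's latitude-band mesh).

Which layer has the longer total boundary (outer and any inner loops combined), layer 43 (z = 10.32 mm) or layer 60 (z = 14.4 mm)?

layer 43 (z = 10.32 mm)

Layer 43 (z = 10.32): the sphere: section is a regular 24-gon, circumradius = √(r²−h²) = √(10.5²−0.18²) = 10.498 (perimeter = 2·24·10.498·sin(180°/24) = 65.78 mm). So its perimeter = 65.78 mm. Layer 60 (z = 14.4): the r=10.5 sphere contributes a regular 24-gon of circumradius √(10.5²−3.9²) = 9.749 (perimeter = 2·24·9.749·sin(180°/24) = 61.08 mm). So its perimeter = 61.08 mm. Layer 43 is larger (65.78 vs 61.08 mm).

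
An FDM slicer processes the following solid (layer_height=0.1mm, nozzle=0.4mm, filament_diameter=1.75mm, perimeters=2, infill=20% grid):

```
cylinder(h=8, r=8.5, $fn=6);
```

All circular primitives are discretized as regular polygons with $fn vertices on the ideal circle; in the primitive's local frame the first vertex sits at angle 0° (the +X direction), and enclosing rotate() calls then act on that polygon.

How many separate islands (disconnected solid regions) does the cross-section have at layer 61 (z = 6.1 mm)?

At z = 6.1 mm: the r=8.5 cylinder contributes a regular 6-gon of circumradius 8.5. Overall, the cross-section is a single solid region. Island count = 1.

1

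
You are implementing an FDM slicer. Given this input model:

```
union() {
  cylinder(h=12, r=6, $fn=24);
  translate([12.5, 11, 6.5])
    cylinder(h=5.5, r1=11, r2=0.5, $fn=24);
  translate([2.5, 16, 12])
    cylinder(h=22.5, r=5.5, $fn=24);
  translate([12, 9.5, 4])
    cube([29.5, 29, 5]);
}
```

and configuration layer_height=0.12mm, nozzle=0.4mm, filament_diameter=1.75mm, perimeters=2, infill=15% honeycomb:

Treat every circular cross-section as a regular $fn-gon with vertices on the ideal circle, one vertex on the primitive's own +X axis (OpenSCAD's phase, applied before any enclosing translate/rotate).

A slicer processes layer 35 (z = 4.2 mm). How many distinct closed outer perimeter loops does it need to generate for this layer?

2

At z = 4.2 mm: the cylinder: section is a regular 24-gon, circumradius r=6; the cone at (12.5, 11) is absent (z outside [6.5, 12]); the cylinder at (2.5, 16) is absent (z outside [12, 34.5]); the cube at (12, 9.5) (footprint 29.5×29) is included at this height; Merging all regions: the 2 present regions are separate (no shared area or edge), so areas and boundary lengths simply add and each stays a separate island — 2 connected regions. The result has 2 disconnected regions.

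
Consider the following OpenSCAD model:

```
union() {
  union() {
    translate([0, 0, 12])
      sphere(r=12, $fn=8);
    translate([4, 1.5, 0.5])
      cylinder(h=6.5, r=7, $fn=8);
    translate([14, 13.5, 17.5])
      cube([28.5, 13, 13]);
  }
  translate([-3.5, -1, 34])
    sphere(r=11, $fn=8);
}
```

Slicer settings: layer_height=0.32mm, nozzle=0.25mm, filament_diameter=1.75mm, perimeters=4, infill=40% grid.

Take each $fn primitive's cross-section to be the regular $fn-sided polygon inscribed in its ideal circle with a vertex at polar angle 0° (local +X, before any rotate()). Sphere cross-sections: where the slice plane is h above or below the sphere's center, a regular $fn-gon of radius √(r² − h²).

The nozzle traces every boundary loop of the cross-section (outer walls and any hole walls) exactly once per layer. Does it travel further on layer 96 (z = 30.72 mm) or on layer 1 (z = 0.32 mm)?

Layer 96 (z = 30.72): the sphere is absent (|z−center|=18.720 > r=12); the cylinder at (4, 1.5) is not intersected at this z (z outside [0.5, 7]); the cube at (14, 13.5) does not reach this height (z outside [17.5, 30.5]); Merging all regions: nothing is present at this height; the sphere at (-3.5, -1): section is a regular 8-gon, circumradius = √(r²−h²) = √(11²−3.28²) = 10.500 (perimeter = 2·8·10.500·sin(180°/8) = 64.29 mm); Taking the union: only the r=11 sphere at (-3.5, -1) is present, so the union is just that shape — boundary = 64.29 mm. So its perimeter = 64.29 mm. Layer 1 (z = 0.32): the r=12 sphere contributes a regular 8-gon of circumradius √(12²−11.68²) = 2.753 (perimeter = 2·8·2.753·sin(180°/8) = 16.85 mm); the cylinder at (4, 1.5) is not intersected at this z (z outside [0.5, 7]); the cube at (14, 13.5) does not reach this height (z outside [17.5, 30.5]); Merging all regions: only the r=12 sphere is present, so the union is just that shape — boundary = 16.85 mm; the sphere at (-3.5, -1) does not reach this height (|z−center|=33.680 > r=11); Combining (union): only that combined region is present, so the union is just that shape — boundary = 16.85 mm. So its perimeter = 16.85 mm. Layer 96 is larger (64.29 vs 16.85 mm).

layer 96 (z = 30.72 mm)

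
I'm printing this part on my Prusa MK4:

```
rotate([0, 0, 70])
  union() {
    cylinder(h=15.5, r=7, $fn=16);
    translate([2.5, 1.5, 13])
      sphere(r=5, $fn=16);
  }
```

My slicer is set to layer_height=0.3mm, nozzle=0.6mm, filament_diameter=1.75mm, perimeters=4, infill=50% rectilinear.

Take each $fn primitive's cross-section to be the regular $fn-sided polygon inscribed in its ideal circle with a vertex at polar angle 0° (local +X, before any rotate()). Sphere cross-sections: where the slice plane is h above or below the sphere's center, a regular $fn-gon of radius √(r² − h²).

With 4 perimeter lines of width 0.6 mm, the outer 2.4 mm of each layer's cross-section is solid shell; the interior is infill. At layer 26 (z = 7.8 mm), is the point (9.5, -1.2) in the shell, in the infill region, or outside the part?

outside

At z = 7.8 mm: the r=7 cylinder gives a regular 16-gon of circumradius 7 (constant along its height); the sphere at (2.5, 1.5) does not reach this height (|z−center|=5.200 > r=5); Taking the union: only the r=7 cylinder is present, so the union is just that shape — 1 connected region; (rotated 70° about Z; rotation is an isometry so areas/perimeters/island counts are preserved). Overall, the cross-section is a single solid region. Undo the 70° rotation: the query point maps to (2.122, -9.338) in the un-rotated model frame. The nearest boundary edge runs (-0.00, -7.00)→(2.68, -6.47); distance from the point to it = 2.71 mm. The point is not inside any of the regions above, so it lies outside the cross-section (2.71 mm from the nearest boundary).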